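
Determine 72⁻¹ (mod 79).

45

79 = 1·72 + 7
72 = 10·7 + 2
7 = 3·2 + 1
2 = 2·1 + 0
Back-substituting gives 72·45 ≡ 1 (mod 79).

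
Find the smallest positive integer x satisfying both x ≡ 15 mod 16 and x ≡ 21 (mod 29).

Since 29·5 ≡ 1 (mod 16), take x = 21 + 29·((15−21)·5 mod 16) = 21 + 29·2 = 79.
Check: 79 mod 16 = 15, 79 mod 29 = 21.

79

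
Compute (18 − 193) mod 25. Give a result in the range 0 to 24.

0

193 mod 25 = 18 (since 7·25 = 175).
(18 − 18) mod 25 = 0.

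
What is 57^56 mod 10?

1

Powers of 7 mod 10 repeat with period 4: 7, 9, 3, 1.
56 mod 4 = 0, so the last digit matches 7^4 = 1.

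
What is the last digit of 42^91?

The units digit of 42^n cycles with period 4: 2, 4, 8, 6, …
91 leaves remainder 3 on division by 4, so 42^91 ends in 8.

8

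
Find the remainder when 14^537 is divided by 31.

2

Successive squares of 14 mod 31: 14^1≡14, 14^2≡10, 14^4≡7, 14^8≡18, 14^16≡14, 14^32≡10, 14^64≡7, 14^128≡18, 14^256≡14, 14^512≡10.
537 = 1 + 8 + 16 + 512, so 14^537 ≡ 14·18·14·10 ≡ 2 (mod 31).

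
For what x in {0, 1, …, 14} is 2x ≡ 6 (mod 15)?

3

2⁻¹ ≡ 8 (mod 15) because 2·8 = 16 = 1·15 + 1.
Multiplying both sides by 8: x ≡ 8·6 = 48 ≡ 3 (mod 15).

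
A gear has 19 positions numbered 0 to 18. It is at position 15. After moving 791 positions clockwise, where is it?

8

791 = 41·19 + 12, so 791 mod 19 = 12.
(15 + 12) mod 19 = 8.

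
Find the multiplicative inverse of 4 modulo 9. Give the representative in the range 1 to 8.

4·7 = 28 = 3·9 + 1, so 4⁻¹ ≡ 7 (mod 9).

7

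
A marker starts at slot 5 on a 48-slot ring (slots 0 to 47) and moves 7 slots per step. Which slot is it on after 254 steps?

254·7 = 1778.
Dividing 1778 by 48 gives quotient 37 and remainder 2.
(5 + 2) mod 48 = 7.

7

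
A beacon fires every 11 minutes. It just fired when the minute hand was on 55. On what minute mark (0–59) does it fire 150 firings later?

25

150·11 = 1650.
Dividing 1650 by 60 gives quotient 27 and remainder 30.
(55 + 30) mod 60 = 25.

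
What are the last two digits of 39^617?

79

Square-and-reduce mod 100: 39^1≡39, 39^2≡21, 39^4≡41, 39^8≡81, 39^16≡61, 39^32≡21, 39^64≡41, 39^128≡81, 39^256≡61, 39^512≡21.
617 = 1 + 8 + 32 + 64 + 512, so 39^617 ≡ 39·81·21·41·21 ≡ 79 (mod 100).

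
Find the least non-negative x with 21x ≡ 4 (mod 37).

9

21⁻¹ ≡ 30 (mod 37) because 21·30 = 630 = 17·37 + 1.
Multiplying both sides by 30: x ≡ 30·4 = 120 ≡ 9 (mod 37).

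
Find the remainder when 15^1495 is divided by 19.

Successive squares of 15 mod 19: 15^1≡15, 15^2≡16, 15^4≡9, 15^8≡5, 15^16≡6, 15^32≡17, 15^64≡4, 15^128≡16, 15^256≡9, 15^512≡5, 15^1024≡6.
1495 = 1 + 2 + 4 + 16 + 64 + 128 + 256 + 1024, so 15^1495 ≡ 15·16·9·6·4·16·9·6 ≡ 15 (mod 19).

15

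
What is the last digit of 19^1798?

1

The units digit of 19^n cycles with period 2: 9, 1, …
1798 leaves remainder 0 on division by 2, so 19^1798 ends in 1.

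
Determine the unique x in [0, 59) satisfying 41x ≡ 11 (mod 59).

42

41⁻¹ ≡ 36 (mod 59) because 41·36 = 1476 = 25·59 + 1.
Multiplying both sides by 36: x ≡ 36·11 = 396 ≡ 42 (mod 59).
Check: 41·42 = 1722 = 29·59 + 11.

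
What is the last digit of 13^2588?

Last digits of 3^n: 3, 9, 7, 1 (period 4).
2588 leaves remainder 0 on division by 4, so 13^2588 ends in 1.

1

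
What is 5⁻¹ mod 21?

17

5·17 = 85 = 4·21 + 1, so 5⁻¹ ≡ 17 (mod 21).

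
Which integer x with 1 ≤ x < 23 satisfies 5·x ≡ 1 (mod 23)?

14

5·14 = 70 = 3·23 + 1, so 5⁻¹ ≡ 14 (mod 23).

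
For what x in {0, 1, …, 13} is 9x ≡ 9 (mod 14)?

The inverse of 9 mod 14 is 11 (since 9·11 = 99 ≡ 1).
Multiplying both sides by 11: x ≡ 11·9 = 99 ≡ 1 (mod 14).
Check: 9·1 = 9 = 0·14 + 9.

1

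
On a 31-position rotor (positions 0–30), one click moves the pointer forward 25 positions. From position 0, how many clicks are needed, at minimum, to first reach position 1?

25·5 = 125 = 4·31 + 1, so 25⁻¹ ≡ 5 (mod 31).

5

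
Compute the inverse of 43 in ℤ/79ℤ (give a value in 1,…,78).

68

79 = 1·43 + 36
43 = 1·36 + 7
36 = 5·7 + 1
7 = 7·1 + 0
Back-substituting gives 43·68 ≡ 1 (mod 79).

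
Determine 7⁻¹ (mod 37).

7·16 = 112 = 3·37 + 1, so 7⁻¹ ≡ 16 (mod 37).

16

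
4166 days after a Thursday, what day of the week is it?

Friday

4166 = 595·7 + 1, so 4166 mod 7 = 1.
Thursday + 1 day → Friday.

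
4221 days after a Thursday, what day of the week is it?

Thursday

Dividing 4221 by 7 gives quotient 603 and remainder 0.
Thursday + 0 days → Thursday.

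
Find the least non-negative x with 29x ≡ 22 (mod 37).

25

The inverse of 29 mod 37 is 23 (since 29·23 = 667 ≡ 1).
So x ≡ 23·22 = 506 ≡ 25 (mod 37).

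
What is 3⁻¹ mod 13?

13 = 4·3 + 1
3 = 3·1 + 0
Back-substituting gives 3·9 ≡ 1 (mod 13).

9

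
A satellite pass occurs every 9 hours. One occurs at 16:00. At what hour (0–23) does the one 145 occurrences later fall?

1

145·9 = 1305.
1305 = 54·24 + 9, so 1305 mod 24 = 9.
(16 + 9) mod 24 = 1.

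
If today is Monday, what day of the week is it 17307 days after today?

Thursday

Dividing 17307 by 7 gives quotient 2472 and remainder 3.
Monday + 3 days → Thursday.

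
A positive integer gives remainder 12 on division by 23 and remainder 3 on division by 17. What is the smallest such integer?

173

x ≡ 3 (mod 17) gives x ∈ {3, 20, 37, 54, 71, 88, 105, 122, …}.
The first of these with x mod 23 = 12 is 173.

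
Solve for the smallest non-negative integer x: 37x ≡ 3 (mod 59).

37⁻¹ ≡ 8 (mod 59) because 37·8 = 296 = 5·59 + 1.
Multiplying both sides by 8: x ≡ 8·3 = 24 ≡ 24 (mod 59).
Check: 37·24 = 888 = 15·59 + 3.

24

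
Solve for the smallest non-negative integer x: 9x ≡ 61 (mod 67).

9⁻¹ ≡ 15 (mod 67) because 9·15 = 135 = 2·67 + 1.
So x ≡ 15·61 = 915 ≡ 44 (mod 67).
Check: 9·44 = 396 = 5·67 + 61.

44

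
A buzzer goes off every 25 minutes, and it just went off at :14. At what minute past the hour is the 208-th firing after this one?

208·25 = 5200.
5200 − 86·60 = 40, so 5200 ≡ 40 (mod 60).
(14 + 40) mod 60 = 54.

54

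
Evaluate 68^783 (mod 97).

Square-and-reduce mod 97: 68^1≡68, 68^2≡65, 68^4≡54, 68^8≡6, 68^16≡36, 68^32≡35, 68^64≡61, 68^128≡35, 68^256≡61, 68^512≡35.
783 = 1 + 2 + 4 + 8 + 256 + 512, so 68^783 ≡ 68·65·54·6·61·35 ≡ 69 (mod 97).

69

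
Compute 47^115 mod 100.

By repeated squaring mod 100: 47^1≡47, 47^2≡9, 47^4≡81, 47^8≡61, 47^16≡21, 47^32≡41, 47^64≡81.
Since 115 = 1 + 2 + 16 + 32 + 64 in binary, 47^115 ≡ 47·9·21·41·81 ≡ 43 (mod 100).

43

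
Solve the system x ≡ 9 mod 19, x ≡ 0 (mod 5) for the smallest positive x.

Since 5·4 ≡ 1 (mod 19), take x = 0 + 5·((9−0)·4 mod 19) = 0 + 5·17 = 85.
Check: 85 mod 19 = 9, 85 mod 5 = 0.

85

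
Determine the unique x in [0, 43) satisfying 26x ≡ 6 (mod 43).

30

26⁻¹ ≡ 5 (mod 43) because 26·5 = 130 = 3·43 + 1.
Multiplying both sides by 5: x ≡ 5·6 = 30 ≡ 30 (mod 43).
Check: 26·30 = 780 = 18·43 + 6.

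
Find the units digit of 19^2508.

1

Powers of 9 mod 10 repeat with period 2: 9, 1.
2508 mod 2 = 0, so the last digit matches 9^2 = 1.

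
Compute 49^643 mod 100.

By repeated squaring mod 100: 49^1≡49, 49^2≡1, 49^4≡1, 49^8≡1, 49^16≡1, 49^32≡1, 49^64≡1, 49^128≡1, 49^256≡1, 49^512≡1.
643 = 1 + 2 + 128 + 512, so 49^643 ≡ 49·1·1·1 ≡ 49 (mod 100).

49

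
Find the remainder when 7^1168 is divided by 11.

Square-and-reduce mod 11: 7^1≡7, 7^2≡5, 7^4≡3, 7^8≡9, 7^16≡4, 7^32≡5, 7^64≡3, 7^128≡9, 7^256≡4, 7^512≡5, 7^1024≡3.
Since 1168 = 16 + 128 + 1024 in binary, 7^1168 ≡ 4·9·3 ≡ 9 (mod 11).

9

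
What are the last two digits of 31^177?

By repeated squaring mod 100: 31^1≡31, 31^2≡61, 31^4≡21, 31^8≡41, 31^16≡81, 31^32≡61, 31^64≡21, 31^128≡41.
Since 177 = 1 + 16 + 32 + 128 in binary, 31^177 ≡ 31·81·61·41 ≡ 11 (mod 100).

11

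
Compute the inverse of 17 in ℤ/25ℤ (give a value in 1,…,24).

3

17·3 = 51 = 2·25 + 1, so 17⁻¹ ≡ 3 (mod 25).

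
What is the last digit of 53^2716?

Powers of 3 mod 10 repeat with period 4: 3, 9, 7, 1.
2716 leaves remainder 0 on division by 4, so 53^2716 ends in 1.

1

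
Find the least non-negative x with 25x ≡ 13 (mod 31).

25⁻¹ ≡ 5 (mod 31) because 25·5 = 125 = 4·31 + 1.
So x ≡ 5·13 = 65 ≡ 3 (mod 31).

3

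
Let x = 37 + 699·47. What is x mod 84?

46

699·47 = 32853.
32853 mod 84 = 9 (since 391·84 = 32844).
(37 + 9) mod 84 = 46.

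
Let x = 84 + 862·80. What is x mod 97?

77

862·80 = 68960.
68960 mod 97 = 90 (since 710·97 = 68870).
(84 + 90) mod 97 = 77.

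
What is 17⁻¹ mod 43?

38

43 = 2·17 + 9
17 = 1·9 + 8
9 = 1·8 + 1
8 = 8·1 + 0
Back-substituting gives 17·38 ≡ 1 (mod 43).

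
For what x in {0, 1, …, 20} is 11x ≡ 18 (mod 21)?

15

11⁻¹ ≡ 2 (mod 21) because 11·2 = 22 = 1·21 + 1.
Multiplying both sides by 2: x ≡ 2·18 = 36 ≡ 15 (mod 21).
Check: 11·15 = 165 = 7·21 + 18.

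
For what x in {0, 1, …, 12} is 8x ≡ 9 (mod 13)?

The inverse of 8 mod 13 is 5 (since 8·5 = 40 ≡ 1).
So x ≡ 5·9 = 45 ≡ 6 (mod 13).
Check: 8·6 = 48 = 3·13 + 9.

6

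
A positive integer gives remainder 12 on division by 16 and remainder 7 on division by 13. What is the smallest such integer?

124

Since 13·5 ≡ 1 (mod 16), take x = 7 + 13·((12−7)·5 mod 16) = 7 + 13·9 = 124.
Check: 124 mod 16 = 12, 124 mod 13 = 7.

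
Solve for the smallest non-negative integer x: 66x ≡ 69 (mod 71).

The inverse of 66 mod 71 is 14 (since 66·14 = 924 ≡ 1).
So x ≡ 14·69 = 966 ≡ 43 (mod 71).

43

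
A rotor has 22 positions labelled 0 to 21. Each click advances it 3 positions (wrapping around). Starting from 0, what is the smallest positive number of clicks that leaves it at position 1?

15

3·15 = 45 = 2·22 + 1, so 3⁻¹ ≡ 15 (mod 22).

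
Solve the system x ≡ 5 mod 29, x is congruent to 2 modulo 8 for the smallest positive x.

x ≡ 2 (mod 8) gives x ∈ {2, 10, 18, 26, 34}.
The first of these with x mod 29 = 5 is 34.

34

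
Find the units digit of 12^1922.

4

Last digits of 2^n: 2, 4, 8, 6 (period 4).
1922 mod 4 = 2, so the last digit matches 2^2 = 4.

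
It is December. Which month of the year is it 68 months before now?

April

68 = 5·12 + 8, so 68 mod 12 = 8.
December − 8 months → April.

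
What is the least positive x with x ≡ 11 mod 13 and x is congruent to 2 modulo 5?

x ≡ 2 (mod 5) gives x ∈ {2, 7, 12, 17, 22, 27, 32, 37}.
The first of these with x mod 13 = 11 is 37.

37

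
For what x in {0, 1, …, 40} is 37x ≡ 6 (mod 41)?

19

37⁻¹ ≡ 10 (mod 41) because 37·10 = 370 = 9·41 + 1.
So x ≡ 10·6 = 60 ≡ 19 (mod 41).
Check: 37·19 = 703 = 17·41 + 6.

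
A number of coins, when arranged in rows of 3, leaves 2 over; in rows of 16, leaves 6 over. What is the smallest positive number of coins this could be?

38

Since 16·1 ≡ 1 (mod 3), take x = 6 + 16·((2−6)·1 mod 3) = 6 + 16·2 = 38.
Check: 38 mod 3 = 2, 38 mod 16 = 6.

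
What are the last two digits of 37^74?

89

Square-and-reduce mod 100: 37^1≡37, 37^2≡69, 37^4≡61, 37^8≡21, 37^16≡41, 37^32≡81, 37^64≡61.
Since 74 = 2 + 8 + 64 in binary, 37^74 ≡ 69·21·61 ≡ 89 (mod 100).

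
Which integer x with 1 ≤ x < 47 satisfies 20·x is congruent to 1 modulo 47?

40

47 = 2·20 + 7
20 = 2·7 + 6
7 = 1·6 + 1
6 = 6·1 + 0
Back-substituting gives 20·40 ≡ 1 (mod 47).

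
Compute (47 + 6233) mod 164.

48

6233 mod 164 = 1 (since 38·164 = 6232).
(47 + 1) mod 164 = 48.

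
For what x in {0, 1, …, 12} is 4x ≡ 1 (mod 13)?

The inverse of 4 mod 13 is 10 (since 4·10 = 40 ≡ 1).
So x ≡ 10·1 = 10 ≡ 10 (mod 13).

10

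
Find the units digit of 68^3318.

Last digits of 8^n: 8, 4, 2, 6 (period 4).
3318 mod 4 = 2, so the last digit matches 8^2 = 4.

4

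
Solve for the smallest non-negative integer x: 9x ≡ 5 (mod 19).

9

The inverse of 9 mod 19 is 17 (since 9·17 = 153 ≡ 1).
Multiplying both sides by 17: x ≡ 17·5 = 85 ≡ 9 (mod 19).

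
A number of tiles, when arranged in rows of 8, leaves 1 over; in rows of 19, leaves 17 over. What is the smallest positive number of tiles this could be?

17

x ≡ 1 (mod 8) gives x ∈ {1, 9, 17}.
The first of these with x mod 19 = 17 is 17.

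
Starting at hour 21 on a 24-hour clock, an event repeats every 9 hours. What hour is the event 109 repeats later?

109·9 = 981.
981 = 40·24 + 21, so 981 mod 24 = 21.
(21 + 21) mod 24 = 18.

18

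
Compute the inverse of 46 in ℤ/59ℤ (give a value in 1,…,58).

46·9 = 414 = 7·59 + 1, so 46⁻¹ ≡ 9 (mod 59).

9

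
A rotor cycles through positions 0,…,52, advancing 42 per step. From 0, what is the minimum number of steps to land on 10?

The inverse of 42 mod 53 is 24 (since 42·24 = 1008 ≡ 1).
Multiplying both sides by 24: x ≡ 24·10 = 240 ≡ 28 (mod 53).
Check: 42·28 = 1176 = 22·53 + 10.

28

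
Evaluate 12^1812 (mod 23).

8

By repeated squaring mod 23: 12^1≡12, 12^2≡6, 12^4≡13, 12^8≡8, 12^16≡18, 12^32≡2, 12^64≡4, 12^128≡16, 12^256≡3, 12^512≡9, 12^1024≡12.
1812 = 4 + 16 + 256 + 512 + 1024, so 12^1812 ≡ 13·18·3·9·12 ≡ 8 (mod 23).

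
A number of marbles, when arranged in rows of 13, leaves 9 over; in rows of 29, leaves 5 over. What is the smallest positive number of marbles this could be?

x ≡ 9 (mod 13) gives x ∈ {9, 22, 35, 48, 61, 74, 87, 100, …}.
The first of these with x mod 29 = 5 is 295.

295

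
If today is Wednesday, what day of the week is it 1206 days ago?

1206 = 172·7 + 2, so 1206 mod 7 = 2.
Wednesday − 2 days → Monday.

Monday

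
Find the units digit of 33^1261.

3

Last digits of 3^n: 3, 9, 7, 1 (period 4).
1261 leaves remainder 1 on division by 4, so 33^1261 ends in 3.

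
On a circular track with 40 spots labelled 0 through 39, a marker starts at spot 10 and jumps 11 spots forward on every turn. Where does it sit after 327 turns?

7

327·11 = 3597.
3597 − 89·40 = 37, so 3597 ≡ 37 (mod 40).
(10 + 37) mod 40 = 7.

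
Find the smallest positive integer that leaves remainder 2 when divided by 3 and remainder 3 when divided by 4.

11

x ≡ 2 (mod 3) gives x ∈ {2, 5, 8, 11}.
The first of these with x mod 4 = 3 is 11.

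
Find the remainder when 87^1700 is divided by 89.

64

By repeated squaring mod 89: 87^1≡87, 87^2≡4, 87^4≡16, 87^8≡78, 87^16≡32, 87^32≡45, 87^64≡67, 87^128≡39, 87^256≡8, 87^512≡64, 87^1024≡2.
Since 1700 = 4 + 32 + 128 + 512 + 1024 in binary, 87^1700 ≡ 16·45·39·64·2 ≡ 64 (mod 89).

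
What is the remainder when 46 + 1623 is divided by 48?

37

1623 = 33·48 + 39, so 1623 mod 48 = 39.
(46 + 39) mod 48 = 37.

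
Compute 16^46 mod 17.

Successive squares of 16 mod 17: 16^1≡16, 16^2≡1, 16^4≡1, 16^8≡1, 16^16≡1, 16^32≡1.
Since 46 = 2 + 4 + 8 + 32 in binary, 16^46 ≡ 1·1·1·1 ≡ 1 (mod 17).

1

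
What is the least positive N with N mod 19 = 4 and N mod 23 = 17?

Since 23·5 ≡ 1 (mod 19), take x = 17 + 23·((4−17)·5 mod 19) = 17 + 23·11 = 270.
Check: 270 mod 19 = 4, 270 mod 23 = 17.

270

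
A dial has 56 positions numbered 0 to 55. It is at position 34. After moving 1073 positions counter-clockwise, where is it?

25

1073 = 19·56 + 9, so 1073 mod 56 = 9.
(34 − 9) mod 56 = 25.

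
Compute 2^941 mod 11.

By repeated squaring mod 11: 2^1≡2, 2^2≡4, 2^4≡5, 2^8≡3, 2^16≡9, 2^32≡4, 2^64≡5, 2^128≡3, 2^256≡9, 2^512≡4.
Since 941 = 1 + 4 + 8 + 32 + 128 + 256 + 512 in binary, 2^941 ≡ 2·5·3·4·3·9·4 ≡ 2 (mod 11).

2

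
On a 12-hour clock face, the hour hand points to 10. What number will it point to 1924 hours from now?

1924 mod 12 = 4 (since 160·12 = 1920).
10 + 4 → 2 on a 12-hour dial.

2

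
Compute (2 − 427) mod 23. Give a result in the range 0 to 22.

12

427 − 18·23 = 13, so 427 ≡ 13 (mod 23).
(2 − 13) mod 23 = 12.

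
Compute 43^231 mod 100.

Successive squares of 43 mod 100: 43^1≡43, 43^2≡49, 43^4≡1, 43^8≡1, 43^16≡1, 43^32≡1, 43^64≡1, 43^128≡1.
Since 231 = 1 + 2 + 4 + 32 + 64 + 128 in binary, 43^231 ≡ 43·49·1·1·1·1 ≡ 7 (mod 100).

7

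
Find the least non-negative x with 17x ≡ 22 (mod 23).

17⁻¹ ≡ 19 (mod 23) because 17·19 = 323 = 14·23 + 1.
So x ≡ 19·22 = 418 ≡ 4 (mod 23).
Check: 17·4 = 68 = 2·23 + 22.

4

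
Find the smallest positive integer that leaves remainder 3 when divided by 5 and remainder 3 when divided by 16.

3

Since 16·1 ≡ 1 (mod 5), take x = 3 + 16·((3−3)·1 mod 5) = 3 + 16·0 = 3.
Check: 3 mod 5 = 3, 3 mod 16 = 3.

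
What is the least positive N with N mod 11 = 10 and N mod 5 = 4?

54

Since 5·9 ≡ 1 (mod 11), take x = 4 + 5·((10−4)·9 mod 11) = 4 + 5·10 = 54.
Check: 54 mod 11 = 10, 54 mod 5 = 4.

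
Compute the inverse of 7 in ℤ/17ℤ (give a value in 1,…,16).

17 = 2·7 + 3
7 = 2·3 + 1
3 = 3·1 + 0
Back-substituting gives 7·5 ≡ 1 (mod 17).

5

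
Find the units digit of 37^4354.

The units digit of 37^n cycles with period 4: 7, 9, 3, 1, …
4354 mod 4 = 2, so the last digit matches 7^2 = 9.

9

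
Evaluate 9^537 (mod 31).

Square-and-reduce mod 31: 9^1≡9, 9^2≡19, 9^4≡20, 9^8≡28, 9^16≡9, 9^32≡19, 9^64≡20, 9^128≡28, 9^256≡9, 9^512≡19.
537 = 1 + 8 + 16 + 512, so 9^537 ≡ 9·28·9·19 ≡ 2 (mod 31).

2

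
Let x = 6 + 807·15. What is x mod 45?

807·15 = 12105.
12105 − 269·45 = 0, so 12105 ≡ 0 (mod 45).
(6 + 0) mod 45 = 6.

6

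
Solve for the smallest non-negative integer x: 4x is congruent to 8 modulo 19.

4⁻¹ ≡ 5 (mod 19) because 4·5 = 20 = 1·19 + 1.
So x ≡ 5·8 = 40 ≡ 2 (mod 19).

2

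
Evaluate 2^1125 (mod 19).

18

Square-and-reduce mod 19: 2^1≡2, 2^2≡4, 2^4≡16, 2^8≡9, 2^16≡5, 2^32≡6, 2^64≡17, 2^128≡4, 2^256≡16, 2^512≡9, 2^1024≡5.
1125 = 1 + 4 + 32 + 64 + 1024, so 2^1125 ≡ 2·16·6·17·5 ≡ 18 (mod 19).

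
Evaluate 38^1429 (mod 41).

3

Square-and-reduce mod 41: 38^1≡38, 38^2≡9, 38^4≡40, 38^8≡1, 38^16≡1, 38^32≡1, 38^64≡1, 38^128≡1, 38^256≡1, 38^512≡1, 38^1024≡1.
1429 = 1 + 4 + 16 + 128 + 256 + 1024, so 38^1429 ≡ 38·40·1·1·1·1 ≡ 3 (mod 41).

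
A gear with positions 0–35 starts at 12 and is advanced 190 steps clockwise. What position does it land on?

190 = 5·36 + 10, so 190 mod 36 = 10.
(12 + 10) mod 36 = 22.

22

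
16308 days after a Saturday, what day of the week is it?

Thursday

Dividing 16308 by 7 gives quotient 2329 and remainder 5.
Saturday + 5 days → Thursday.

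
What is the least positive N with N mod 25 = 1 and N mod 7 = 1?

Since 7·18 ≡ 1 (mod 25), take x = 1 + 7·((1−1)·18 mod 25) = 1 + 7·0 = 1.
Check: 1 mod 25 = 1, 1 mod 7 = 1.

1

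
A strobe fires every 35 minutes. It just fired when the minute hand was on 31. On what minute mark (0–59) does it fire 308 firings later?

11

308·35 = 10780.
10780 mod 60 = 40 (since 179·60 = 10740).
(31 + 40) mod 60 = 11.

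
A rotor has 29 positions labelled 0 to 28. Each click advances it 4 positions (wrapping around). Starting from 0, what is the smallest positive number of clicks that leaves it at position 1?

22

4·22 = 88 = 3·29 + 1, so 4⁻¹ ≡ 22 (mod 29).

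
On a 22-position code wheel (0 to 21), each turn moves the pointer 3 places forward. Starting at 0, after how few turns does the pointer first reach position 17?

13

3⁻¹ ≡ 15 (mod 22) because 3·15 = 45 = 2·22 + 1.
Multiplying both sides by 15: x ≡ 15·17 = 255 ≡ 13 (mod 22).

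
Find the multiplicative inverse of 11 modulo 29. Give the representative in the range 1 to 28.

8

11·8 = 88 = 3·29 + 1, so 11⁻¹ ≡ 8 (mod 29).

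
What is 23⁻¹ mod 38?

5

38 = 1·23 + 15
23 = 1·15 + 8
15 = 1·8 + 7
8 = 1·7 + 1
7 = 7·1 + 0
Back-substituting gives 23·5 ≡ 1 (mod 38).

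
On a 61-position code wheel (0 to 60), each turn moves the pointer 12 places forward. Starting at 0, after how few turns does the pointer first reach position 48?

The inverse of 12 mod 61 is 56 (since 12·56 = 672 ≡ 1).
So x ≡ 56·48 = 2688 ≡ 4 (mod 61).

4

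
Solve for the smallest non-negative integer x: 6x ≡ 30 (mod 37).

5

6⁻¹ ≡ 31 (mod 37) because 6·31 = 186 = 5·37 + 1.
So x ≡ 31·30 = 930 ≡ 5 (mod 37).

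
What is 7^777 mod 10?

7

The units digit of 7^n cycles with period 4: 7, 9, 3, 1, …
777 leaves remainder 1 on division by 4, so 7^777 ends in 7.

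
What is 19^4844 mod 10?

Powers of 9 mod 10 repeat with period 2: 9, 1.
4844 mod 2 = 0, so the last digit matches 9^2 = 1.

1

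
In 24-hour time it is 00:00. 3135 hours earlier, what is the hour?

9

3135 mod 24 = 15 (since 130·24 = 3120).
(0 − 15) mod 24 = 9.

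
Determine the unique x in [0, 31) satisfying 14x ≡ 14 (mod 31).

The inverse of 14 mod 31 is 20 (since 14·20 = 280 ≡ 1).
So x ≡ 20·14 = 280 ≡ 1 (mod 31).

1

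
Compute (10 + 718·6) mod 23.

718·6 = 4308.
4308 mod 23 = 7 (since 187·23 = 4301).
(10 + 7) mod 23 = 17.

17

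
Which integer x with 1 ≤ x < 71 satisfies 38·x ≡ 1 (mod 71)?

38·43 = 1634 = 23·71 + 1, so 38⁻¹ ≡ 43 (mod 71).

43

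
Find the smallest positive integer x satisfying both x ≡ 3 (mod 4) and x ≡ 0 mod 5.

Since 5·1 ≡ 1 (mod 4), take x = 0 + 5·((3−0)·1 mod 4) = 0 + 5·3 = 15.
Check: 15 mod 4 = 3, 15 mod 5 = 0.

15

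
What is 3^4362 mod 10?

Last digits of 3^n: 3, 9, 7, 1 (period 4).
4362 leaves remainder 2 on division by 4, so 3^4362 ends in 9.

9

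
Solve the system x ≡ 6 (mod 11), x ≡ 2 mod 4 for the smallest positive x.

6

x ≡ 2 (mod 4) gives x ∈ {2, 6}.
The first of these with x mod 11 = 6 is 6.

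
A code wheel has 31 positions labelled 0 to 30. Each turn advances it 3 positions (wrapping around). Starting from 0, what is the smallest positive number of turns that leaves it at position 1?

31 = 10·3 + 1
3 = 3·1 + 0
Back-substituting gives 3·21 ≡ 1 (mod 31).

21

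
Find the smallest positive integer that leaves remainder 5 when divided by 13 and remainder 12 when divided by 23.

265

Since 23·4 ≡ 1 (mod 13), take x = 12 + 23·((5−12)·4 mod 13) = 12 + 23·11 = 265.
Check: 265 mod 13 = 5, 265 mod 23 = 12.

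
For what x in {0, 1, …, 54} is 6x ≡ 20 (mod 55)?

40

The inverse of 6 mod 55 is 46 (since 6·46 = 276 ≡ 1).
So x ≡ 46·20 = 920 ≡ 40 (mod 55).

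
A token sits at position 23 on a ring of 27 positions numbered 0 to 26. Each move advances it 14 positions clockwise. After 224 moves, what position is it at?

0

224·14 = 3136.
3136 − 116·27 = 4, so 3136 ≡ 4 (mod 27).
(23 + 4) mod 27 = 0.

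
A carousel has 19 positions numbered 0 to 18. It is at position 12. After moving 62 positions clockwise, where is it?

17

Dividing 62 by 19 gives quotient 3 and remainder 5.
(12 + 5) mod 19 = 17.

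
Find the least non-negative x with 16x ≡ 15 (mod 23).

11

The inverse of 16 mod 23 is 13 (since 16·13 = 208 ≡ 1).
Multiplying both sides by 13: x ≡ 13·15 = 195 ≡ 11 (mod 23).
Check: 16·11 = 176 = 7·23 + 15.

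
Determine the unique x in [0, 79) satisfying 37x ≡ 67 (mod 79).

68

37⁻¹ ≡ 47 (mod 79) because 37·47 = 1739 = 22·79 + 1.
So x ≡ 47·67 = 3149 ≡ 68 (mod 79).
Check: 37·68 = 2516 = 31·79 + 67.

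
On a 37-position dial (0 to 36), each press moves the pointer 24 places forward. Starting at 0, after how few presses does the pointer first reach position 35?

3

24⁻¹ ≡ 17 (mod 37) because 24·17 = 408 = 11·37 + 1.
Multiplying both sides by 17: x ≡ 17·35 = 595 ≡ 3 (mod 37).
Check: 24·3 = 72 = 1·37 + 35.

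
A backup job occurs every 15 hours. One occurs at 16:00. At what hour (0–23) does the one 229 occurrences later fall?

19

229·15 = 3435.
3435 − 143·24 = 3, so 3435 ≡ 3 (mod 24).
(16 + 3) mod 24 = 19.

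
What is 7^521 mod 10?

Powers of 7 mod 10 repeat with period 4: 7, 9, 3, 1.
521 leaves remainder 1 on division by 4, so 7^521 ends in 7.

7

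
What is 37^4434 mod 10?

9

Last digits of 7^n: 7, 9, 3, 1 (period 4).
4434 leaves remainder 2 on division by 4, so 37^4434 ends in 9.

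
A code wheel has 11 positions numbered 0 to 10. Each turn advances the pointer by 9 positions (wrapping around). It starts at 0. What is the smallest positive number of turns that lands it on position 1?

The inverse of 9 mod 11 is 5 (since 9·5 = 45 ≡ 1).
Multiplying both sides by 5: x ≡ 5·1 = 5 ≡ 5 (mod 11).
Check: 9·5 = 45 = 4·11 + 1.

5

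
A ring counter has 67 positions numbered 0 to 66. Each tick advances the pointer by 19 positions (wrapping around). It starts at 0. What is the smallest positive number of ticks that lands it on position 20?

61

19⁻¹ ≡ 60 (mod 67) because 19·60 = 1140 = 17·67 + 1.
So x ≡ 60·20 = 1200 ≡ 61 (mod 67).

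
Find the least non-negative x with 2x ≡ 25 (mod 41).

The inverse of 2 mod 41 is 21 (since 2·21 = 42 ≡ 1).
So x ≡ 21·25 = 525 ≡ 33 (mod 41).
Check: 2·33 = 66 = 1·41 + 25.

33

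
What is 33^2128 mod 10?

Powers of 3 mod 10 repeat with period 4: 3, 9, 7, 1.
2128 leaves remainder 0 on division by 4, so 33^2128 ends in 1.

1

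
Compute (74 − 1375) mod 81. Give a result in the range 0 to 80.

76

1375 = 16·81 + 79, so 1375 mod 81 = 79.
(74 − 79) mod 81 = 76.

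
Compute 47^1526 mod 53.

15

Square-and-reduce mod 53: 47^1≡47, 47^2≡36, 47^4≡24, 47^8≡46, 47^16≡49, 47^32≡16, 47^64≡44, 47^128≡28, 47^256≡42, 47^512≡15, 47^1024≡13.
Since 1526 = 2 + 4 + 16 + 32 + 64 + 128 + 256 + 1024 in binary, 47^1526 ≡ 36·24·49·16·44·28·42·13 ≡ 15 (mod 53).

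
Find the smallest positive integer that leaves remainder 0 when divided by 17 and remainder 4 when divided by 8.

68

x ≡ 4 (mod 8) gives x ∈ {4, 12, 20, 28, 36, 44, 52, 60, …}.
The first of these with x mod 17 = 0 is 68.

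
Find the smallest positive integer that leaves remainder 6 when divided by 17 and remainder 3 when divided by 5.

23

x ≡ 3 (mod 5) gives x ∈ {3, 8, 13, 18, 23}.
The first of these with x mod 17 = 6 is 23.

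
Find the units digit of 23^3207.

The units digit of 23^n cycles with period 4: 3, 9, 7, 1, …
3207 mod 4 = 3, so the last digit matches 3^3 = 7.

7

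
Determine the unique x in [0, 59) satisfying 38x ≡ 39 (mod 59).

15

38⁻¹ ≡ 14 (mod 59) because 38·14 = 532 = 9·59 + 1.
So x ≡ 14·39 = 546 ≡ 15 (mod 59).
Check: 38·15 = 570 = 9·59 + 39.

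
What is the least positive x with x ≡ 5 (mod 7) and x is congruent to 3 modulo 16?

19

x ≡ 5 (mod 7) gives x ∈ {5, 12, 19}.
The first of these with x mod 16 = 3 is 19.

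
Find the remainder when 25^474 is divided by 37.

By repeated squaring mod 37: 25^1≡25, 25^2≡33, 25^4≡16, 25^8≡34, 25^16≡9, 25^32≡7, 25^64≡12, 25^128≡33, 25^256≡16.
474 = 2 + 8 + 16 + 64 + 128 + 256, so 25^474 ≡ 33·34·9·12·33·16 ≡ 10 (mod 37).

10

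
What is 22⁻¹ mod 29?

4

29 = 1·22 + 7
22 = 3·7 + 1
7 = 7·1 + 0
Back-substituting gives 22·4 ≡ 1 (mod 29).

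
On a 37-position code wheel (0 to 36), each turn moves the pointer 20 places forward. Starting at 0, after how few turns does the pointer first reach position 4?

The inverse of 20 mod 37 is 13 (since 20·13 = 260 ≡ 1).
So x ≡ 13·4 = 52 ≡ 15 (mod 37).

15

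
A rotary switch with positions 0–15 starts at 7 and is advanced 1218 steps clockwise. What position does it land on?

Dividing 1218 by 16 gives quotient 76 and remainder 2.
(7 + 2) mod 16 = 9.

9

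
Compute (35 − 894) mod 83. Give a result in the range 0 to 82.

54

Dividing 894 by 83 gives quotient 10 and remainder 64.
(35 − 64) mod 83 = 54.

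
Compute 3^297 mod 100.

By repeated squaring mod 100: 3^1≡3, 3^2≡9, 3^4≡81, 3^8≡61, 3^16≡21, 3^32≡41, 3^64≡81, 3^128≡61, 3^256≡21.
Since 297 = 1 + 8 + 32 + 256 in binary, 3^297 ≡ 3·61·41·21 ≡ 63 (mod 100).

63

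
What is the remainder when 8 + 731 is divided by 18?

731 mod 18 = 11 (since 40·18 = 720).
(8 + 11) mod 18 = 1.

1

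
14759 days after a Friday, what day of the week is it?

14759 mod 7 = 3 (since 2108·7 = 14756).
Friday + 3 days → Monday.

Monday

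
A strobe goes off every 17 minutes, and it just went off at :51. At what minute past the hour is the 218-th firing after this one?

218·17 = 3706.
3706 − 61·60 = 46, so 3706 ≡ 46 (mod 60).
(51 + 46) mod 60 = 37.

37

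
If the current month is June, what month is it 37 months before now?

37 − 3·12 = 1, so 37 ≡ 1 (mod 12).
June − 1 month → May.

May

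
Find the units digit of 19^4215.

The units digit of 19^n cycles with period 2: 9, 1, …
4215 mod 2 = 1, so the last digit matches 9^1 = 9.

9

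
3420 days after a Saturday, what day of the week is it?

Wednesday

3420 = 488·7 + 4, so 3420 mod 7 = 4.
Saturday + 4 days → Wednesday.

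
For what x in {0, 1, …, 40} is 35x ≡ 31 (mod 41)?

29

35⁻¹ ≡ 34 (mod 41) because 35·34 = 1190 = 29·41 + 1.
So x ≡ 34·31 = 1054 ≡ 29 (mod 41).
Check: 35·29 = 1015 = 24·41 + 31.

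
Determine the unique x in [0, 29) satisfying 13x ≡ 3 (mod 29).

The inverse of 13 mod 29 is 9 (since 13·9 = 117 ≡ 1).
Multiplying both sides by 9: x ≡ 9·3 = 27 ≡ 27 (mod 29).

27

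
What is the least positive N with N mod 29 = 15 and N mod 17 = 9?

Since 17·12 ≡ 1 (mod 29), take x = 9 + 17·((15−9)·12 mod 29) = 9 + 17·14 = 247.
Check: 247 mod 29 = 15, 247 mod 17 = 9.

247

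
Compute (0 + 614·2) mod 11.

614·2 = 1228.
1228 − 111·11 = 7, so 1228 ≡ 7 (mod 11).
(0 + 7) mod 11 = 7.

7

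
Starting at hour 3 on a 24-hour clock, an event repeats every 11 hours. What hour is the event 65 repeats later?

65·11 = 715.
715 = 29·24 + 19, so 715 mod 24 = 19.
(3 + 19) mod 24 = 22.

22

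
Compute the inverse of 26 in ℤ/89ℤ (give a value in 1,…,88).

89 = 3·26 + 11
26 = 2·11 + 4
11 = 2·4 + 3
4 = 1·3 + 1
3 = 3·1 + 0
Back-substituting gives 26·24 ≡ 1 (mod 89).

24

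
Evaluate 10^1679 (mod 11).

Successive squares of 10 mod 11: 10^1≡10, 10^2≡1, 10^4≡1, 10^8≡1, 10^16≡1, 10^32≡1, 10^64≡1, 10^128≡1, 10^256≡1, 10^512≡1, 10^1024≡1.
Since 1679 = 1 + 2 + 4 + 8 + 128 + 512 + 1024 in binary, 10^1679 ≡ 10·1·1·1·1·1·1 ≡ 10 (mod 11).

10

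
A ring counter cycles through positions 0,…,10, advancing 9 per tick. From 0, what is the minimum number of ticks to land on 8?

7

The inverse of 9 mod 11 is 5 (since 9·5 = 45 ≡ 1).
So x ≡ 5·8 = 40 ≡ 7 (mod 11).
Check: 9·7 = 63 = 5·11 + 8.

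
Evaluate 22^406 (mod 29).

1

By repeated squaring mod 29: 22^1≡22, 22^2≡20, 22^4≡23, 22^8≡7, 22^16≡20, 22^32≡23, 22^64≡7, 22^128≡20, 22^256≡23.
406 = 2 + 4 + 16 + 128 + 256, so 22^406 ≡ 20·23·20·20·23 ≡ 1 (mod 29).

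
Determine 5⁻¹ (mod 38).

23

38 = 7·5 + 3
5 = 1·3 + 2
3 = 1·2 + 1
2 = 2·1 + 0
Back-substituting gives 5·23 ≡ 1 (mod 38).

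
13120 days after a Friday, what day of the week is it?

Sunday

13120 = 1874·7 + 2, so 13120 mod 7 = 2.
Friday + 2 days → Sunday.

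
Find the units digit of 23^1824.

1

Last digits of 3^n: 3, 9, 7, 1 (period 4).
1824 leaves remainder 0 on division by 4, so 23^1824 ends in 1.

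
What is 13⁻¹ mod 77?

13·6 = 78 = 1·77 + 1, so 13⁻¹ ≡ 6 (mod 77).

6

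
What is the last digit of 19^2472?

The units digit of 19^n cycles with period 2: 9, 1, …
2472 leaves remainder 0 on division by 2, so 19^2472 ends in 1.

1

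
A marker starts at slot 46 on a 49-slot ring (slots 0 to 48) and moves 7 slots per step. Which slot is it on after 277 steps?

277·7 = 1939.
Dividing 1939 by 49 gives quotient 39 and remainder 28.
(46 + 28) mod 49 = 25.

25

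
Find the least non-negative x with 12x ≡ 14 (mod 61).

52

The inverse of 12 mod 61 is 56 (since 12·56 = 672 ≡ 1).
So x ≡ 56·14 = 784 ≡ 52 (mod 61).
Check: 12·52 = 624 = 10·61 + 14.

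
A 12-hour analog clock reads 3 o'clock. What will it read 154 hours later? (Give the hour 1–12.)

1

154 = 12·12 + 10, so 154 mod 12 = 10.
3 + 10 → 1 on a 12-hour dial.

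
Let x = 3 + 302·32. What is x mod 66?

31

302·32 = 9664.
9664 = 146·66 + 28, so 9664 mod 66 = 28.
(3 + 28) mod 66 = 31.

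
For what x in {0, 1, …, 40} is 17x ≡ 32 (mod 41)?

26

The inverse of 17 mod 41 is 29 (since 17·29 = 493 ≡ 1).
Multiplying both sides by 29: x ≡ 29·32 = 928 ≡ 26 (mod 41).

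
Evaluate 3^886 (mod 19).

5

By repeated squaring mod 19: 3^1≡3, 3^2≡9, 3^4≡5, 3^8≡6, 3^16≡17, 3^32≡4, 3^64≡16, 3^128≡9, 3^256≡5, 3^512≡6.
886 = 2 + 4 + 16 + 32 + 64 + 256 + 512, so 3^886 ≡ 9·5·17·4·16·5·6 ≡ 5 (mod 19).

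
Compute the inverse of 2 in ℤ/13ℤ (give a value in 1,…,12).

13 = 6·2 + 1
2 = 2·1 + 0
Back-substituting gives 2·7 ≡ 1 (mod 13).

7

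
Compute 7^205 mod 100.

Square-and-reduce mod 100: 7^1≡7, 7^2≡49, 7^4≡1, 7^8≡1, 7^16≡1, 7^32≡1, 7^64≡1, 7^128≡1.
205 = 1 + 4 + 8 + 64 + 128, so 7^205 ≡ 7·1·1·1·1 ≡ 7 (mod 100).

7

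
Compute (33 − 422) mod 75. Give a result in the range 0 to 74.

422 − 5·75 = 47, so 422 ≡ 47 (mod 75).
(33 − 47) mod 75 = 61.

61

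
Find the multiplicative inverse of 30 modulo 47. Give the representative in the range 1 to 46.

47 = 1·30 + 17
30 = 1·17 + 13
17 = 1·13 + 4
13 = 3·4 + 1
4 = 4·1 + 0
Back-substituting gives 30·11 ≡ 1 (mod 47).

11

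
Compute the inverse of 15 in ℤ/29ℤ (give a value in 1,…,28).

29 = 1·15 + 14
15 = 1·14 + 1
14 = 14·1 + 0
Back-substituting gives 15·2 ≡ 1 (mod 29).

2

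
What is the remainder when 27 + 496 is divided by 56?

496 = 8·56 + 48, so 496 mod 56 = 48.
(27 + 48) mod 56 = 19.

19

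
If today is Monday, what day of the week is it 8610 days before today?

8610 − 1230·7 = 0, so 8610 ≡ 0 (mod 7).
Monday − 0 days → Monday.

Monday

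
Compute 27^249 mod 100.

87

Successive squares of 27 mod 100: 27^1≡27, 27^2≡29, 27^4≡41, 27^8≡81, 27^16≡61, 27^32≡21, 27^64≡41, 27^128≡81.
Since 249 = 1 + 8 + 16 + 32 + 64 + 128 in binary, 27^249 ≡ 27·81·61·21·41·81 ≡ 87 (mod 100).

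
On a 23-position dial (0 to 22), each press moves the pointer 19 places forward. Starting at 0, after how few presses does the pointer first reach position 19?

1

19⁻¹ ≡ 17 (mod 23) because 19·17 = 323 = 14·23 + 1.
So x ≡ 17·19 = 323 ≡ 1 (mod 23).
Check: 19·1 = 19 = 0·23 + 19.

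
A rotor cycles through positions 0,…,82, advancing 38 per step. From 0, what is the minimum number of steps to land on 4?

70

The inverse of 38 mod 83 is 59 (since 38·59 = 2242 ≡ 1).
So x ≡ 59·4 = 236 ≡ 70 (mod 83).
Check: 38·70 = 2660 = 32·83 + 4.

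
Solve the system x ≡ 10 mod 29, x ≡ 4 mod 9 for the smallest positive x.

Since 9·13 ≡ 1 (mod 29), take x = 4 + 9·((10−4)·13 mod 29) = 4 + 9·20 = 184.
Check: 184 mod 29 = 10, 184 mod 9 = 4.

184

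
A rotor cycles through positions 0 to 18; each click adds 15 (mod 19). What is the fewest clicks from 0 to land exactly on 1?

14

15·14 = 210 = 11·19 + 1, so 15⁻¹ ≡ 14 (mod 19).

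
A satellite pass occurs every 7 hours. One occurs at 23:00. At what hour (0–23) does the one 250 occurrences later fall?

250·7 = 1750.
1750 − 72·24 = 22, so 1750 ≡ 22 (mod 24).
(23 + 22) mod 24 = 21.

21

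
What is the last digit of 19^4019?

Powers of 9 mod 10 repeat with period 2: 9, 1.
4019 leaves remainder 1 on division by 2, so 19^4019 ends in 9.

9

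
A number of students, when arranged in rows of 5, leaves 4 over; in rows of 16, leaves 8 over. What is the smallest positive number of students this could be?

x ≡ 4 (mod 5) gives x ∈ {4, 9, 14, 19, 24}.
The first of these with x mod 16 = 8 is 24.

24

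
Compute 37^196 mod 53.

Square-and-reduce mod 53: 37^1≡37, 37^2≡44, 37^4≡28, 37^8≡42, 37^16≡15, 37^32≡13, 37^64≡10, 37^128≡47.
196 = 4 + 64 + 128, so 37^196 ≡ 28·10·47 ≡ 16 (mod 53).

16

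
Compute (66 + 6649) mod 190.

6649 = 34·190 + 189, so 6649 mod 190 = 189.
(66 + 189) mod 190 = 65.

65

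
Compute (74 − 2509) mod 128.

125

2509 = 19·128 + 77, so 2509 mod 128 = 77.
(74 − 77) mod 128 = 125.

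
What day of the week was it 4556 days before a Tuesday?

Wednesday

4556 = 650·7 + 6, so 4556 mod 7 = 6.
Tuesday − 6 days → Wednesday.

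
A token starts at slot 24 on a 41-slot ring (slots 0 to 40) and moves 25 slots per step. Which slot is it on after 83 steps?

8

83·25 = 2075.
2075 − 50·41 = 25, so 2075 ≡ 25 (mod 41).
(24 + 25) mod 41 = 8.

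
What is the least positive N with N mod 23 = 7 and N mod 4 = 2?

x ≡ 2 (mod 4) gives x ∈ {2, 6, 10, 14, 18, 22, 26, 30}.
The first of these with x mod 23 = 7 is 30.

30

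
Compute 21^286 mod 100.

Successive squares of 21 mod 100: 21^1≡21, 21^2≡41, 21^4≡81, 21^8≡61, 21^16≡21, 21^32≡41, 21^64≡81, 21^128≡61, 21^256≡21.
Since 286 = 2 + 4 + 8 + 16 + 256 in binary, 21^286 ≡ 41·81·61·21·21 ≡ 21 (mod 100).

21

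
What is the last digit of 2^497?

2

The units digit of 2^n cycles with period 4: 2, 4, 8, 6, …
497 mod 4 = 1, so the last digit matches 2^1 = 2.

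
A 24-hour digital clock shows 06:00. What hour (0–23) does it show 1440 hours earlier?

1440 = 60·24 + 0, so 1440 mod 24 = 0.
(6 − 0) mod 24 = 6.

6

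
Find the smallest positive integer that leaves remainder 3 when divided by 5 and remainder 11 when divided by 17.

Since 17·3 ≡ 1 (mod 5), take x = 11 + 17·((3−11)·3 mod 5) = 11 + 17·1 = 28.
Check: 28 mod 5 = 3, 28 mod 17 = 11.

28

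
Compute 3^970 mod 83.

Successive squares of 3 mod 83: 3^1≡3, 3^2≡9, 3^4≡81, 3^8≡4, 3^16≡16, 3^32≡7, 3^64≡49, 3^128≡77, 3^256≡36, 3^512≡51.
Since 970 = 2 + 8 + 64 + 128 + 256 + 512 in binary, 3^970 ≡ 9·4·49·77·36·51 ≡ 68 (mod 83).

68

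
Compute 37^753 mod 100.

97

By repeated squaring mod 100: 37^1≡37, 37^2≡69, 37^4≡61, 37^8≡21, 37^16≡41, 37^32≡81, 37^64≡61, 37^128≡21, 37^256≡41, 37^512≡81.
753 = 1 + 16 + 32 + 64 + 128 + 512, so 37^753 ≡ 37·41·81·61·21·81 ≡ 97 (mod 100).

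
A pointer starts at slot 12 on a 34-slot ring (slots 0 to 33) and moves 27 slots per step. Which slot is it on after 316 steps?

316·27 = 8532.
8532 = 250·34 + 32, so 8532 mod 34 = 32.
(12 + 32) mod 34 = 10.

10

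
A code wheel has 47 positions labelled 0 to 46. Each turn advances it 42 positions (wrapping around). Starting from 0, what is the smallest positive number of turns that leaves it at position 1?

42·28 = 1176 = 25·47 + 1, so 42⁻¹ ≡ 28 (mod 47).

28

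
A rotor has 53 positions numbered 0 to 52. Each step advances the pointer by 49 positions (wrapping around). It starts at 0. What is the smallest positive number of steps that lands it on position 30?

19

The inverse of 49 mod 53 is 13 (since 49·13 = 637 ≡ 1).
Multiplying both sides by 13: x ≡ 13·30 = 390 ≡ 19 (mod 53).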